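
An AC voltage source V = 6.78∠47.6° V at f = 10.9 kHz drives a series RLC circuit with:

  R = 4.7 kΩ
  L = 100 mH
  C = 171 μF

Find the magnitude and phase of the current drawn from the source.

Step 1 — Angular frequency: ω = 2π·f = 2π·1.09e+04 = 6.849e+04 rad/s.
Step 2 — Component impedances:
  R: Z = R = 4700 Ω
  L: Z = jωL = j·6.849e+04·0.1 = 0 + j6849 Ω
  C: Z = 1/(jωC) = -j/(ω·C) = 0 - j0.08539 Ω
Step 3 — Series combination: Z_total = R + L + C = 4700 + j6849 Ω = 8306∠55.5° Ω.
Step 4 — Source phasor: V = 6.78∠47.6° V = 4.572 + j5.007 V.
Step 5 — Ohm's law: I = V / Z_total = (4.572 + j5.007) / (4700 + j6849) = 0.0008084 - j0.0001127 A.
Step 6 — Convert to polar: |I| = 0.0008163 A, ∠I = -7.9°.

I = 0.0008163∠-7.9° A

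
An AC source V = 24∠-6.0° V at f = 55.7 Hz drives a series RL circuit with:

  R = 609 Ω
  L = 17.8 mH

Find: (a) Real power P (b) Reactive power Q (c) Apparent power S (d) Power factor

Step 1 — Angular frequency: ω = 2π·f = 2π·55.7 = 350 rad/s.
Step 2 — Component impedances:
  R: Z = R = 609 Ω
  L: Z = jωL = j·350·0.0178 = 0 + j6.23 Ω
Step 3 — Series combination: Z_total = R + L = 609 + j6.23 Ω = 609∠0.6° Ω.
Step 4 — Source phasor: V = 24∠-6.0° V = 23.87 - j2.509 V.
Step 5 — Current: I = V / Z = 0.03915 - j0.00452 A = 0.03941∠-6.6° A.
Step 6 — Complex power: S = V·I* = 0.9457 + j0.009674 VA.
Step 7 — Real power: P = Re(S) = 0.9457 W.
Step 8 — Reactive power: Q = Im(S) = 0.009674 VAR.
Step 9 — Apparent power: |S| = 0.9458 VA.
Step 10 — Power factor: PF = P/|S| = 0.9999 (lagging).

(a) P = 0.9457 W  (b) Q = 0.009674 VAR  (c) S = 0.9458 VA  (d) PF = 0.9999 (lagging)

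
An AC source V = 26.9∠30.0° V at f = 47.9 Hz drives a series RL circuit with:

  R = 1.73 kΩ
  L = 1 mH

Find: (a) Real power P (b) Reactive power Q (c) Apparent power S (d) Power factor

Step 1 — Angular frequency: ω = 2π·f = 2π·47.9 = 301 rad/s.
Step 2 — Component impedances:
  R: Z = R = 1730 Ω
  L: Z = jωL = j·301·0.001 = 0 + j0.301 Ω
Step 3 — Series combination: Z_total = R + L = 1730 + j0.301 Ω = 1730∠0.0° Ω.
Step 4 — Source phasor: V = 26.9∠30.0° V = 23.3 + j13.45 V.
Step 5 — Current: I = V / Z = 0.01347 + j0.007772 A = 0.01555∠30.0° A.
Step 6 — Complex power: S = V·I* = 0.4183 + j7.277e-05 VA.
Step 7 — Real power: P = Re(S) = 0.4183 W.
Step 8 — Reactive power: Q = Im(S) = 7.277e-05 VAR.
Step 9 — Apparent power: |S| = 0.4183 VA.
Step 10 — Power factor: PF = P/|S| = 1 (lagging).

(a) P = 0.4183 W  (b) Q = 7.277e-05 VAR  (c) S = 0.4183 VA  (d) PF = 1 (lagging)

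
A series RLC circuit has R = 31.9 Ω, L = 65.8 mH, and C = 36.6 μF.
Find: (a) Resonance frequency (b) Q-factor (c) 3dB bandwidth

Step 1 — Resonance: ω₀ = 1/√(LC) = 1/√(0.0658·3.66e-05) = 644.4 rad/s.
Step 2 — f₀ = ω₀/(2π) = 102.6 Hz.
Step 3 — Series Q: Q = ω₀L/R = 644.4·0.0658/31.9 = 1.329.
Step 4 — Bandwidth: Δω = ω₀/Q = 484.8 rad/s; BW = Δω/(2π) = 77.16 Hz.

(a) f₀ = 102.6 Hz  (b) Q = 1.329  (c) BW = 77.16 Hz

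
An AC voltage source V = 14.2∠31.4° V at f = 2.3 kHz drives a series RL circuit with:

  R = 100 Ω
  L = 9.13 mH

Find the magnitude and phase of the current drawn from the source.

Step 1 — Angular frequency: ω = 2π·f = 2π·2300 = 1.445e+04 rad/s.
Step 2 — Component impedances:
  R: Z = R = 100 Ω
  L: Z = jωL = j·1.445e+04·0.00913 = 0 + j131.9 Ω
Step 3 — Series combination: Z_total = R + L = 100 + j131.9 Ω = 165.6∠52.8° Ω.
Step 4 — Source phasor: V = 14.2∠31.4° V = 12.12 + j7.398 V.
Step 5 — Ohm's law: I = V / Z_total = (12.12 + j7.398) / (100 + j131.9) = 0.07984 - j0.03135 A.
Step 6 — Convert to polar: |I| = 0.08577 A, ∠I = -21.4°.

I = 0.08577∠-21.4° A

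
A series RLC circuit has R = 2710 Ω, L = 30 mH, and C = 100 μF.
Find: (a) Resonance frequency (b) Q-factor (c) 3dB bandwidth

Step 1 — Resonance condition Im(Z)=0 gives ω₀ = 1/√(LC).
Step 2 — ω₀ = 1/√(0.03·0.0001) = 577.4 rad/s.
Step 3 — f₀ = ω₀/(2π) = 91.89 Hz.
Step 4 — Series Q: Q = ω₀L/R = 577.4·0.03/2710 = 0.006391.
Step 5 — 3dB bandwidth: Δω = ω₀/Q = 9.033e+04 rad/s; BW = Δω/(2π) = 1.438e+04 Hz.

(a) f₀ = 91.89 Hz  (b) Q = 0.006391  (c) BW = 1.438e+04 Hz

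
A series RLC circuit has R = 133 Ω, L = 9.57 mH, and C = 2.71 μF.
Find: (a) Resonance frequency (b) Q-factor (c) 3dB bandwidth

Step 1 — Resonance condition Im(Z)=0 gives ω₀ = 1/√(LC).
Step 2 — ω₀ = 1/√(0.00957·2.71e-06) = 6210 rad/s.
Step 3 — f₀ = ω₀/(2π) = 988.3 Hz.
Step 4 — Series Q: Q = ω₀L/R = 6210·0.00957/133 = 0.4468.
Step 5 — 3dB bandwidth: Δω = ω₀/Q = 1.39e+04 rad/s; BW = Δω/(2π) = 2212 Hz.

(a) f₀ = 988.3 Hz  (b) Q = 0.4468  (c) BW = 2212 Hz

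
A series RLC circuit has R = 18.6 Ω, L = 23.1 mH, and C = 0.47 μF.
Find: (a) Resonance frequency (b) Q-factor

Step 1 — Resonance condition Im(Z)=0 gives ω₀ = 1/√(LC).
Step 2 — ω₀ = 1/√(0.0231·4.7e-07) = 9597 rad/s.
Step 3 — f₀ = ω₀/(2π) = 1527 Hz.
Step 4 — Series Q: Q = ω₀L/R = 9597·0.0231/18.6 = 11.92.

(a) f₀ = 1527 Hz  (b) Q = 11.92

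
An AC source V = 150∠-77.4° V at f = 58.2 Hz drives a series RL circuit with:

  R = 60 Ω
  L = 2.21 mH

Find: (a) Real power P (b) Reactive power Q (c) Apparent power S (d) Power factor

Step 1 — Angular frequency: ω = 2π·f = 2π·58.2 = 365.7 rad/s.
Step 2 — Component impedances:
  R: Z = R = 60 Ω
  L: Z = jωL = j·365.7·0.00221 = 0 + j0.8082 Ω
Step 3 — Series combination: Z_total = R + L = 60 + j0.8082 Ω = 60.01∠0.8° Ω.
Step 4 — Source phasor: V = 150∠-77.4° V = 32.72 - j146.4 V.
Step 5 — Current: I = V / Z = 0.5124 - j2.447 A = 2.5∠-78.2° A.
Step 6 — Complex power: S = V·I* = 374.9 + j5.05 VA.
Step 7 — Real power: P = Re(S) = 374.9 W.
Step 8 — Reactive power: Q = Im(S) = 5.05 VAR.
Step 9 — Apparent power: |S| = 375 VA.
Step 10 — Power factor: PF = P/|S| = 0.9999 (lagging).

(a) P = 374.9 W  (b) Q = 5.05 VAR  (c) S = 375 VA  (d) PF = 0.9999 (lagging)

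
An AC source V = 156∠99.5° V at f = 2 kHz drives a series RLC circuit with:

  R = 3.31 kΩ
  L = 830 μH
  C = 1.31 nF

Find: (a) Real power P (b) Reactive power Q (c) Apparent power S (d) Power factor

Step 1 — Angular frequency: ω = 2π·f = 2π·2000 = 1.257e+04 rad/s.
Step 2 — Component impedances:
  R: Z = R = 3310 Ω
  L: Z = jωL = j·1.257e+04·0.00083 = 0 + j10.43 Ω
  C: Z = 1/(jωC) = -j/(ω·C) = 0 - j6.075e+04 Ω
Step 3 — Series combination: Z_total = R + L + C = 3310 - j6.074e+04 Ω = 6.083e+04∠-86.9° Ω.
Step 4 — Source phasor: V = 156∠99.5° V = -25.75 + j153.9 V.
Step 5 — Current: I = V / Z = -0.002549 - j0.000285 A = 0.002565∠-173.6° A.
Step 6 — Complex power: S = V·I* = 0.02177 - j0.3995 VA.
Step 7 — Real power: P = Re(S) = 0.02177 W.
Step 8 — Reactive power: Q = Im(S) = -0.3995 VAR.
Step 9 — Apparent power: |S| = 0.4001 VA.
Step 10 — Power factor: PF = P/|S| = 0.05442 (leading).

(a) P = 0.02177 W  (b) Q = -0.3995 VAR  (c) S = 0.4001 VA  (d) PF = 0.05442 (leading)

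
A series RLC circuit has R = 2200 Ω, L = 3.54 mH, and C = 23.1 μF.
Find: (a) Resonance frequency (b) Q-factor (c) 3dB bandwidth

Step 1 — Resonance condition Im(Z)=0 gives ω₀ = 1/√(LC).
Step 2 — ω₀ = 1/√(0.00354·2.31e-05) = 3497 rad/s.
Step 3 — f₀ = ω₀/(2π) = 556.6 Hz.
Step 4 — Series Q: Q = ω₀L/R = 3497·0.00354/2200 = 0.005627.
Step 5 — 3dB bandwidth: Δω = ω₀/Q = 6.215e+05 rad/s; BW = Δω/(2π) = 9.891e+04 Hz.

(a) f₀ = 556.6 Hz  (b) Q = 0.005627  (c) BW = 9.891e+04 Hz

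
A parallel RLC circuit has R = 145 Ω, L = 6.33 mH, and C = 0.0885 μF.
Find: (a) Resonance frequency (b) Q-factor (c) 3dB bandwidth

Step 1 — Resonance: ω₀ = 1/√(LC) = 1/√(0.00633·8.85e-08) = 4.225e+04 rad/s.
Step 2 — f₀ = ω₀/(2π) = 6724 Hz.
Step 3 — Parallel Q: Q = R/(ω₀L) = 145/(4.225e+04·0.00633) = 0.5422.
Step 4 — Bandwidth: Δω = ω₀/Q = 7.793e+04 rad/s; BW = Δω/(2π) = 1.24e+04 Hz.

(a) f₀ = 6724 Hz  (b) Q = 0.5422  (c) BW = 1.24e+04 Hz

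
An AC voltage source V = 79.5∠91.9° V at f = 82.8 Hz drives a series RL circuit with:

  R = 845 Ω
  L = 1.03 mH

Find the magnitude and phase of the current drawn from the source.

Step 1 — Angular frequency: ω = 2π·f = 2π·82.8 = 520.2 rad/s.
Step 2 — Component impedances:
  R: Z = R = 845 Ω
  L: Z = jωL = j·520.2·0.00103 = 0 + j0.5359 Ω
Step 3 — Series combination: Z_total = R + L = 845 + j0.5359 Ω = 845∠0.0° Ω.
Step 4 — Source phasor: V = 79.5∠91.9° V = -2.636 + j79.46 V.
Step 5 — Ohm's law: I = V / Z_total = (-2.636 + j79.46) / (845 + j0.5359) = -0.00306 + j0.09403 A.
Step 6 — Convert to polar: |I| = 0.09408 A, ∠I = 91.9°.

I = 0.09408∠91.9° A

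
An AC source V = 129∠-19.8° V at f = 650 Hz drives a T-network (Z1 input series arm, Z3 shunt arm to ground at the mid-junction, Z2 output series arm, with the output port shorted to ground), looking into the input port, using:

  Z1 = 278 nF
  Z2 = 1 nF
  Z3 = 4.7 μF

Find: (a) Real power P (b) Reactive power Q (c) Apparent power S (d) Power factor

Step 1 — Angular frequency: ω = 2π·f = 2π·650 = 4084 rad/s.
Step 2 — Component impedances:
  Z1: Z = 1/(jωC) = -j/(ω·C) = 0 - j880.8 Ω
  Z2: Z = 1/(jωC) = -j/(ω·C) = 0 - j2.449e+05 Ω
  Z3: Z = 1/(jωC) = -j/(ω·C) = 0 - j52.1 Ω
Step 3 — With the output port shorted to ground, the output series arm Z2 runs from the junction to ground; the shunt arm Z3 also runs from the junction to ground. They appear in parallel: Z3 || Z2 = 0 - j52.09 Ω.
Step 4 — Series with input arm Z1: Z_in = Z1 + (Z3 || Z2) = 0 - j932.9 Ω = 932.9∠-90.0° Ω.
Step 5 — Source phasor: V = 129∠-19.8° V = 121.4 - j43.7 V.
Step 6 — Current: I = V / Z = 0.04684 + j0.1301 A = 0.1383∠70.2° A.
Step 7 — Complex power: S = V·I* = 0 - j17.84 VA.
Step 8 — Real power: P = Re(S) = 0 W.
Step 9 — Reactive power: Q = Im(S) = -17.84 VAR.
Step 10 — Apparent power: |S| = 17.84 VA.
Step 11 — Power factor: PF = P/|S| = 0 (leading).

(a) P = 0 W  (b) Q = -17.84 VAR  (c) S = 17.84 VA  (d) PF = 0 (leading)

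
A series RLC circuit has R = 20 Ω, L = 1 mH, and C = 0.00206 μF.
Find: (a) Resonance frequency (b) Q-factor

Step 1 — Resonance condition Im(Z)=0 gives ω₀ = 1/√(LC).
Step 2 — ω₀ = 1/√(0.001·2.06e-09) = 6.967e+05 rad/s.
Step 3 — f₀ = ω₀/(2π) = 1.109e+05 Hz.
Step 4 — Series Q: Q = ω₀L/R = 6.967e+05·0.001/20 = 34.84.

(a) f₀ = 1.109e+05 Hz  (b) Q = 34.84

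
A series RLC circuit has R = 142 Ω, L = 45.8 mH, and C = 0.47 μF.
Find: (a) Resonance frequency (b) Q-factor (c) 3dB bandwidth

Step 1 — Resonance: ω₀ = 1/√(LC) = 1/√(0.0458·4.7e-07) = 6816 rad/s.
Step 2 — f₀ = ω₀/(2π) = 1085 Hz.
Step 3 — Series Q: Q = ω₀L/R = 6816·0.0458/142 = 2.198.
Step 4 — Bandwidth: Δω = ω₀/Q = 3100 rad/s; BW = Δω/(2π) = 493.4 Hz.

(a) f₀ = 1085 Hz  (b) Q = 2.198  (c) BW = 493.4 Hz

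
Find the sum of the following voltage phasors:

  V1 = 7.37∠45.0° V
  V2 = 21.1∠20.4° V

Step 1 — Convert each phasor to rectangular form:
  V1 = 7.37·(cos(45.0°) + j·sin(45.0°)) = 5.211 + j5.211 V
  V2 = 21.1·(cos(20.4°) + j·sin(20.4°)) = 19.78 + j7.355 V
Step 2 — Sum components: V_total = 24.99 + j12.57 V.
Step 3 — Convert to polar: |V_total| = 27.97 V, ∠V_total = 26.7°.

V_total = 27.97∠26.7° V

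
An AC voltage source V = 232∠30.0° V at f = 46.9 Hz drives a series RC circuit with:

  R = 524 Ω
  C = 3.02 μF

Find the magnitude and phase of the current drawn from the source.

Step 1 — Angular frequency: ω = 2π·f = 2π·46.9 = 294.7 rad/s.
Step 2 — Component impedances:
  R: Z = R = 524 Ω
  C: Z = 1/(jωC) = -j/(ω·C) = 0 - j1124 Ω
Step 3 — Series combination: Z_total = R + C = 524 - j1124 Ω = 1240∠-65.0° Ω.
Step 4 — Source phasor: V = 232∠30.0° V = 200.9 + j116 V.
Step 5 — Ohm's law: I = V / Z_total = (200.9 + j116) / (524 - j1124) = -0.01631 + j0.1864 A.
Step 6 — Convert to polar: |I| = 0.1871 A, ∠I = 95.0°.

I = 0.1871∠95.0° A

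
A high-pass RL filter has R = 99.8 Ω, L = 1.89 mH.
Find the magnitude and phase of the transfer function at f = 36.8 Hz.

Step 1 — Angular frequency: ω = 2π·36.8 = 231.2 rad/s.
Step 2 — Transfer function: H(jω) = jωL/(R + jωL).
Step 3 — Numerator jωL = j·0.437; denominator R + jωL = 99.8 + j0.437.
Step 4 — H = 1.917e-05 + j0.004379.
Step 5 — Magnitude: |H| = 0.004379 (-47.2 dB); phase: φ = 89.7°.

|H| = 0.004379 (-47.2 dB), φ = 89.7°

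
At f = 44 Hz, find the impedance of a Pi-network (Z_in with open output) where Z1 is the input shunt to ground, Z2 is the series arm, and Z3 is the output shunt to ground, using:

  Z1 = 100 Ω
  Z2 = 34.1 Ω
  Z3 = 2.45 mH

Step 1 — Angular frequency: ω = 2π·f = 2π·44 = 276.5 rad/s.
Step 2 — Component impedances:
  Z1: Z = R = 100 Ω
  Z2: Z = R = 34.1 Ω
  Z3: Z = jωL = j·276.5·0.00245 = 0 + j0.6773 Ω
Step 3 — With open output, the series arm Z2 and the output shunt Z3 appear in series to ground: Z2 + Z3 = 34.1 + j0.6773 Ω.
Step 4 — Parallel with input shunt Z1: Z_in = Z1 || (Z2 + Z3) = 25.43 + j0.3766 Ω = 25.43∠0.8° Ω.

Z = 25.43 + j0.3766 Ω = 25.43∠0.8° Ω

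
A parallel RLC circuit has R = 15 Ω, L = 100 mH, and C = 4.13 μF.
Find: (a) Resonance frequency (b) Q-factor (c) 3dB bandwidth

Step 1 — Resonance: ω₀ = 1/√(LC) = 1/√(0.1·4.13e-06) = 1556 rad/s.
Step 2 — f₀ = ω₀/(2π) = 247.7 Hz.
Step 3 — Parallel Q: Q = R/(ω₀L) = 15/(1556·0.1) = 0.0964.
Step 4 — Bandwidth: Δω = ω₀/Q = 1.614e+04 rad/s; BW = Δω/(2π) = 2569 Hz.

(a) f₀ = 247.7 Hz  (b) Q = 0.0964  (c) BW = 2569 Hz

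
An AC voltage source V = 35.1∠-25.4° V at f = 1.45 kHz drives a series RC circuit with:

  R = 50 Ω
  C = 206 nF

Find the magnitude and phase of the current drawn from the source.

Step 1 — Angular frequency: ω = 2π·f = 2π·1450 = 9111 rad/s.
Step 2 — Component impedances:
  R: Z = R = 50 Ω
  C: Z = 1/(jωC) = -j/(ω·C) = 0 - j532.8 Ω
Step 3 — Series combination: Z_total = R + C = 50 - j532.8 Ω = 535.2∠-84.6° Ω.
Step 4 — Source phasor: V = 35.1∠-25.4° V = 31.71 - j15.06 V.
Step 5 — Ohm's law: I = V / Z_total = (31.71 - j15.06) / (50 - j532.8) = 0.03354 + j0.05636 A.
Step 6 — Convert to polar: |I| = 0.06559 A, ∠I = 59.2°.

I = 0.06559∠59.2° A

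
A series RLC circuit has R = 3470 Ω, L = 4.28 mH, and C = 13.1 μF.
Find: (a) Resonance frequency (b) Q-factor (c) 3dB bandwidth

Step 1 — Resonance condition Im(Z)=0 gives ω₀ = 1/√(LC).
Step 2 — ω₀ = 1/√(0.00428·1.31e-05) = 4223 rad/s.
Step 3 — f₀ = ω₀/(2π) = 672.1 Hz.
Step 4 — Series Q: Q = ω₀L/R = 4223·0.00428/3470 = 0.005209.
Step 5 — 3dB bandwidth: Δω = ω₀/Q = 8.107e+05 rad/s; BW = Δω/(2π) = 1.29e+05 Hz.

(a) f₀ = 672.1 Hz  (b) Q = 0.005209  (c) BW = 1.29e+05 Hz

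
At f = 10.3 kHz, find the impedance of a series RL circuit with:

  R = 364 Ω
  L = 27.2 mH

Step 1 — Angular frequency: ω = 2π·f = 2π·1.03e+04 = 6.472e+04 rad/s.
Step 2 — Component impedances:
  R: Z = R = 364 Ω
  L: Z = jωL = j·6.472e+04·0.0272 = 0 + j1760 Ω
Step 3 — Series combination: Z_total = R + L = 364 + j1760 Ω = 1798∠78.3° Ω.

Z = 364 + j1760 Ω = 1798∠78.3° Ω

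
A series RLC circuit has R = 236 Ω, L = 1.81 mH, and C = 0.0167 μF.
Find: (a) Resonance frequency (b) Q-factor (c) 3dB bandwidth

Step 1 — Resonance: ω₀ = 1/√(LC) = 1/√(0.00181·1.67e-08) = 1.819e+05 rad/s.
Step 2 — f₀ = ω₀/(2π) = 2.895e+04 Hz.
Step 3 — Series Q: Q = ω₀L/R = 1.819e+05·0.00181/236 = 1.395.
Step 4 — Bandwidth: Δω = ω₀/Q = 1.304e+05 rad/s; BW = Δω/(2π) = 2.075e+04 Hz.

(a) f₀ = 2.895e+04 Hz  (b) Q = 1.395  (c) BW = 2.075e+04 Hz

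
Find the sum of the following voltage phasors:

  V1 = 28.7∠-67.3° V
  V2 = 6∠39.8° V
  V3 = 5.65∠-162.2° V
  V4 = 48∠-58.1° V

Step 1 — Convert each phasor to rectangular form:
  V1 = 28.7·(cos(-67.3°) + j·sin(-67.3°)) = 11.08 - j26.48 V
  V2 = 6·(cos(39.8°) + j·sin(39.8°)) = 4.61 + j3.841 V
  V3 = 5.65·(cos(-162.2°) + j·sin(-162.2°)) = -5.38 - j1.727 V
  V4 = 48·(cos(-58.1°) + j·sin(-58.1°)) = 25.37 - j40.75 V
Step 2 — Sum components: V_total = 35.67 - j65.11 V.
Step 3 — Convert to polar: |V_total| = 74.24 V, ∠V_total = -61.3°.

V_total = 74.24∠-61.3° V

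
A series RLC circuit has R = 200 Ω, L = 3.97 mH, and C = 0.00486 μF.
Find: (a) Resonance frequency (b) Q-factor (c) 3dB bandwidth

Step 1 — Resonance condition Im(Z)=0 gives ω₀ = 1/√(LC).
Step 2 — ω₀ = 1/√(0.00397·4.86e-09) = 2.277e+05 rad/s.
Step 3 — f₀ = ω₀/(2π) = 3.623e+04 Hz.
Step 4 — Series Q: Q = ω₀L/R = 2.277e+05·0.00397/200 = 4.519.
Step 5 — 3dB bandwidth: Δω = ω₀/Q = 5.038e+04 rad/s; BW = Δω/(2π) = 8018 Hz.

(a) f₀ = 3.623e+04 Hz  (b) Q = 4.519  (c) BW = 8018 Hz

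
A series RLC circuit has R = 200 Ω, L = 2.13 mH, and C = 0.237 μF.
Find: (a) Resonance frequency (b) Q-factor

Step 1 — Resonance condition Im(Z)=0 gives ω₀ = 1/√(LC).
Step 2 — ω₀ = 1/√(0.00213·2.37e-07) = 4.451e+04 rad/s.
Step 3 — f₀ = ω₀/(2π) = 7084 Hz.
Step 4 — Series Q: Q = ω₀L/R = 4.451e+04·0.00213/200 = 0.474.

(a) f₀ = 7084 Hz  (b) Q = 0.474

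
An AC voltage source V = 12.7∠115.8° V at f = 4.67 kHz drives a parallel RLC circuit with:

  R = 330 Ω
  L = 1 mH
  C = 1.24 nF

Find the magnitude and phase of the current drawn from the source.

Step 1 — Angular frequency: ω = 2π·f = 2π·4670 = 2.934e+04 rad/s.
Step 2 — Component impedances:
  R: Z = R = 330 Ω
  L: Z = jωL = j·2.934e+04·0.001 = 0 + j29.34 Ω
  C: Z = 1/(jωC) = -j/(ω·C) = 0 - j2.748e+04 Ω
Step 3 — Parallel combination: 1/Z_total = 1/R + 1/L + 1/C; Z_total = 2.594 + j29.14 Ω = 29.26∠84.9° Ω.
Step 4 — Source phasor: V = 12.7∠115.8° V = -5.527 + j11.43 V.
Step 5 — Ohm's law: I = V / Z_total = (-5.527 + j11.43) / (2.594 + j29.14) = 0.3725 + j0.2228 A.
Step 6 — Convert to polar: |I| = 0.4341 A, ∠I = 30.9°.

I = 0.4341∠30.9° A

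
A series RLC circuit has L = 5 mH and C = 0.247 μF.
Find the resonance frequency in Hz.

Step 1 — Resonance condition Im(Z)=0 gives ω₀ = 1/√(LC).
Step 2 — ω₀ = 1/√(0.005·2.47e-07) = 2.846e+04 rad/s.
Step 3 — f₀ = ω₀/(2π) = 4529 Hz.

f₀ = 4529 Hz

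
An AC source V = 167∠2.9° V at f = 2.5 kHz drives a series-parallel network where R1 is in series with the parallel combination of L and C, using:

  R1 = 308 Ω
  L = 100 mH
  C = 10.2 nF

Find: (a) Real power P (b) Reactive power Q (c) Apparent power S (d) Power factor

Step 1 — Angular frequency: ω = 2π·f = 2π·2500 = 1.571e+04 rad/s.
Step 2 — Component impedances:
  R1: Z = R = 308 Ω
  L: Z = jωL = j·1.571e+04·0.1 = 0 + j1571 Ω
  C: Z = 1/(jωC) = -j/(ω·C) = 0 - j6241 Ω
Step 3 — Parallel branch: L || C = 1/(1/L + 1/C) = 0 + j2099 Ω.
Step 4 — Series with R1: Z_total = R1 + (L || C) = 308 + j2099 Ω = 2122∠81.7° Ω.
Step 5 — Source phasor: V = 167∠2.9° V = 166.8 + j8.449 V.
Step 6 — Current: I = V / Z = 0.01535 - j0.0772 A = 0.07872∠-78.8° A.
Step 7 — Complex power: S = V·I* = 1.908 + j13.01 VA.
Step 8 — Real power: P = Re(S) = 1.908 W.
Step 9 — Reactive power: Q = Im(S) = 13.01 VAR.
Step 10 — Apparent power: |S| = 13.15 VA.
Step 11 — Power factor: PF = P/|S| = 0.1452 (lagging).

(a) P = 1.908 W  (b) Q = 13.01 VAR  (c) S = 13.15 VA  (d) PF = 0.1452 (lagging)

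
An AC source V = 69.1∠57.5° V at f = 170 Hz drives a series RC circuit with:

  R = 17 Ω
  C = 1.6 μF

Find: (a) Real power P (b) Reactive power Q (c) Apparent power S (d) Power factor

Step 1 — Angular frequency: ω = 2π·f = 2π·170 = 1068 rad/s.
Step 2 — Component impedances:
  R: Z = R = 17 Ω
  C: Z = 1/(jωC) = -j/(ω·C) = 0 - j585.1 Ω
Step 3 — Series combination: Z_total = R + C = 17 - j585.1 Ω = 585.4∠-88.3° Ω.
Step 4 — Source phasor: V = 69.1∠57.5° V = 37.13 + j58.28 V.
Step 5 — Current: I = V / Z = -0.09767 + j0.06629 A = 0.118∠145.8° A.
Step 6 — Complex power: S = V·I* = 0.2369 - j8.153 VA.
Step 7 — Real power: P = Re(S) = 0.2369 W.
Step 8 — Reactive power: Q = Im(S) = -8.153 VAR.
Step 9 — Apparent power: |S| = 8.157 VA.
Step 10 — Power factor: PF = P/|S| = 0.02904 (leading).

(a) P = 0.2369 W  (b) Q = -8.153 VAR  (c) S = 8.157 VA  (d) PF = 0.02904 (leading)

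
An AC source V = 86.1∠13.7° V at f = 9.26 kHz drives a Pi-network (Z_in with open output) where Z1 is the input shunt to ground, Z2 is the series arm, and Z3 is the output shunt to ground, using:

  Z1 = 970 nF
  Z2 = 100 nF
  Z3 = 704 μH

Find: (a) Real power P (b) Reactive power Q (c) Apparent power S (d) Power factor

Step 1 — Angular frequency: ω = 2π·f = 2π·9260 = 5.818e+04 rad/s.
Step 2 — Component impedances:
  Z1: Z = 1/(jωC) = -j/(ω·C) = 0 - j17.72 Ω
  Z2: Z = 1/(jωC) = -j/(ω·C) = 0 - j171.9 Ω
  Z3: Z = jωL = j·5.818e+04·0.000704 = 0 + j40.96 Ω
Step 3 — With open output, the series arm Z2 and the output shunt Z3 appear in series to ground: Z2 + Z3 = 0 - j130.9 Ω.
Step 4 — Parallel with input shunt Z1: Z_in = Z1 || (Z2 + Z3) = 0 - j15.61 Ω = 15.61∠-90.0° Ω.
Step 5 — Source phasor: V = 86.1∠13.7° V = 83.65 + j20.39 V.
Step 6 — Current: I = V / Z = -1.307 + j5.36 A = 5.517∠103.7° A.
Step 7 — Complex power: S = V·I* = 0 - j475 VA.
Step 8 — Real power: P = Re(S) = 0 W.
Step 9 — Reactive power: Q = Im(S) = -475 VAR.
Step 10 — Apparent power: |S| = 475 VA.
Step 11 — Power factor: PF = P/|S| = 0 (leading).

(a) P = 0 W  (b) Q = -475 VAR  (c) S = 475 VA  (d) PF = 0 (leading)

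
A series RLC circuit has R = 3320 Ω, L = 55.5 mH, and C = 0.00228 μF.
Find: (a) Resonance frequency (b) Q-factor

Step 1 — Resonance condition Im(Z)=0 gives ω₀ = 1/√(LC).
Step 2 — ω₀ = 1/√(0.0555·2.28e-09) = 8.89e+04 rad/s.
Step 3 — f₀ = ω₀/(2π) = 1.415e+04 Hz.
Step 4 — Series Q: Q = ω₀L/R = 8.89e+04·0.0555/3320 = 1.486.

(a) f₀ = 1.415e+04 Hz  (b) Q = 1.486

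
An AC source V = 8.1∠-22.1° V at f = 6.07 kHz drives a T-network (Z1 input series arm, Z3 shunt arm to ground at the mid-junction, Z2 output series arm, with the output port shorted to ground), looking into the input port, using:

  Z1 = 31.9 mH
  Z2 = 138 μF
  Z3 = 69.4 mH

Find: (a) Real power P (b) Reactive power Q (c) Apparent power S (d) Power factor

Step 1 — Angular frequency: ω = 2π·f = 2π·6070 = 3.814e+04 rad/s.
Step 2 — Component impedances:
  Z1: Z = jωL = j·3.814e+04·0.0319 = 0 + j1217 Ω
  Z2: Z = 1/(jωC) = -j/(ω·C) = 0 - j0.19 Ω
  Z3: Z = jωL = j·3.814e+04·0.0694 = 0 + j2647 Ω
Step 3 — With the output port shorted to ground, the output series arm Z2 runs from the junction to ground; the shunt arm Z3 also runs from the junction to ground. They appear in parallel: Z3 || Z2 = 0 - j0.19 Ω.
Step 4 — Series with input arm Z1: Z_in = Z1 + (Z3 || Z2) = 0 + j1216 Ω = 1216∠90.0° Ω.
Step 5 — Source phasor: V = 8.1∠-22.1° V = 7.505 - j3.047 V.
Step 6 — Current: I = V / Z = -0.002505 - j0.00617 A = 0.006659∠-112.1° A.
Step 7 — Complex power: S = V·I* = 0 + j0.05394 VA.
Step 8 — Real power: P = Re(S) = 0 W.
Step 9 — Reactive power: Q = Im(S) = 0.05394 VAR.
Step 10 — Apparent power: |S| = 0.05394 VA.
Step 11 — Power factor: PF = P/|S| = 0 (lagging).

(a) P = 0 W  (b) Q = 0.05394 VAR  (c) S = 0.05394 VA  (d) PF = 0 (lagging)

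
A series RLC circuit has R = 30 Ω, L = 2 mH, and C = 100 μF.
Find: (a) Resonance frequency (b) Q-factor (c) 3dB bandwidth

Step 1 — Resonance: ω₀ = 1/√(LC) = 1/√(0.002·0.0001) = 2236 rad/s.
Step 2 — f₀ = ω₀/(2π) = 355.9 Hz.
Step 3 — Series Q: Q = ω₀L/R = 2236·0.002/30 = 0.1491.
Step 4 — Bandwidth: Δω = ω₀/Q = 1.5e+04 rad/s; BW = Δω/(2π) = 2387 Hz.

(a) f₀ = 355.9 Hz  (b) Q = 0.1491  (c) BW = 2387 Hz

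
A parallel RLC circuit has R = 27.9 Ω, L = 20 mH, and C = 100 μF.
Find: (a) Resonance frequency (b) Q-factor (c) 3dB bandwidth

Step 1 — Resonance: ω₀ = 1/√(LC) = 1/√(0.02·0.0001) = 707.1 rad/s.
Step 2 — f₀ = ω₀/(2π) = 112.5 Hz.
Step 3 — Parallel Q: Q = R/(ω₀L) = 27.9/(707.1·0.02) = 1.973.
Step 4 — Bandwidth: Δω = ω₀/Q = 358.4 rad/s; BW = Δω/(2π) = 57.04 Hz.

(a) f₀ = 112.5 Hz  (b) Q = 1.973  (c) BW = 57.04 Hz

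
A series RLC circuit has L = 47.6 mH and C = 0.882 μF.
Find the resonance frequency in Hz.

Step 1 — Resonance condition Im(Z)=0 gives ω₀ = 1/√(LC).
Step 2 — ω₀ = 1/√(0.0476·8.82e-07) = 4880 rad/s.
Step 3 — f₀ = ω₀/(2π) = 776.8 Hz.

f₀ = 776.8 Hz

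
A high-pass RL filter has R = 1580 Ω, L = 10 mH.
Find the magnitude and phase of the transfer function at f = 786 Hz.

Step 1 — Angular frequency: ω = 2π·786 = 4939 rad/s.
Step 2 — Transfer function: H(jω) = jωL/(R + jωL).
Step 3 — Numerator jωL = j·49.39; denominator R + jωL = 1580 + j49.39.
Step 4 — H = 0.000976 + j0.03123.
Step 5 — Magnitude: |H| = 0.03124 (-30.1 dB); phase: φ = 88.2°.

|H| = 0.03124 (-30.1 dB), φ = 88.2°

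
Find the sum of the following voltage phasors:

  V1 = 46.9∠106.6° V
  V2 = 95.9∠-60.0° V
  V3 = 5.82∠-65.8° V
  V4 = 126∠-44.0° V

Step 1 — Convert each phasor to rectangular form:
  V1 = 46.9·(cos(106.6°) + j·sin(106.6°)) = -13.4 + j44.95 V
  V2 = 95.9·(cos(-60.0°) + j·sin(-60.0°)) = 47.95 - j83.05 V
  V3 = 5.82·(cos(-65.8°) + j·sin(-65.8°)) = 2.386 - j5.309 V
  V4 = 126·(cos(-44.0°) + j·sin(-44.0°)) = 90.64 - j87.53 V
Step 2 — Sum components: V_total = 127.6 - j130.9 V.
Step 3 — Convert to polar: |V_total| = 182.8 V, ∠V_total = -45.7°.

V_total = 182.8∠-45.7° V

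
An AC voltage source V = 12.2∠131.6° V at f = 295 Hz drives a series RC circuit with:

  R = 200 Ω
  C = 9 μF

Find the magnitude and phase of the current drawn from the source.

Step 1 — Angular frequency: ω = 2π·f = 2π·295 = 1854 rad/s.
Step 2 — Component impedances:
  R: Z = R = 200 Ω
  C: Z = 1/(jωC) = -j/(ω·C) = 0 - j59.95 Ω
Step 3 — Series combination: Z_total = R + C = 200 - j59.95 Ω = 208.8∠-16.7° Ω.
Step 4 — Source phasor: V = 12.2∠131.6° V = -8.1 + j9.123 V.
Step 5 — Ohm's law: I = V / Z_total = (-8.1 + j9.123) / (200 - j59.95) = -0.04971 + j0.03072 A.
Step 6 — Convert to polar: |I| = 0.05843 A, ∠I = 148.3°.

I = 0.05843∠148.3° A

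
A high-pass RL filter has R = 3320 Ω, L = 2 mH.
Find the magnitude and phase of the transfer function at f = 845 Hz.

Step 1 — Angular frequency: ω = 2π·845 = 5309 rad/s.
Step 2 — Transfer function: H(jω) = jωL/(R + jωL).
Step 3 — Numerator jωL = j·10.62; denominator R + jωL = 3320 + j10.62.
Step 4 — H = 1.023e-05 + j0.003198.
Step 5 — Magnitude: |H| = 0.003198 (-49.9 dB); phase: φ = 89.8°.

|H| = 0.003198 (-49.9 dB), φ = 89.8°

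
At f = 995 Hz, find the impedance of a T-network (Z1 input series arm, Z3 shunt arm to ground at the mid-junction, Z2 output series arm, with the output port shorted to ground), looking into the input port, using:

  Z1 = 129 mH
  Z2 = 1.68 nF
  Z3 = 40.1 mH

Step 1 — Angular frequency: ω = 2π·f = 2π·995 = 6252 rad/s.
Step 2 — Component impedances:
  Z1: Z = jωL = j·6252·0.129 = 0 + j806.5 Ω
  Z2: Z = 1/(jωC) = -j/(ω·C) = 0 - j9.521e+04 Ω
  Z3: Z = jωL = j·6252·0.0401 = 0 + j250.7 Ω
Step 3 — With the output port shorted to ground, the output series arm Z2 runs from the junction to ground; the shunt arm Z3 also runs from the junction to ground. They appear in parallel: Z3 || Z2 = 0 + j251.4 Ω.
Step 4 — Series with input arm Z1: Z_in = Z1 + (Z3 || Z2) = 0 + j1058 Ω = 1058∠90.0° Ω.

Z = 0 + j1058 Ω = 1058∠90.0° Ω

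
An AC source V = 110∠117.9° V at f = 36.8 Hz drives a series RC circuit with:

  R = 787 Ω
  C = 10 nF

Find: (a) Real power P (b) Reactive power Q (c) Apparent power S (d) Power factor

Step 1 — Angular frequency: ω = 2π·f = 2π·36.8 = 231.2 rad/s.
Step 2 — Component impedances:
  R: Z = R = 787 Ω
  C: Z = 1/(jωC) = -j/(ω·C) = 0 - j4.325e+05 Ω
Step 3 — Series combination: Z_total = R + C = 787 - j4.325e+05 Ω = 4.325e+05∠-89.9° Ω.
Step 4 — Source phasor: V = 110∠117.9° V = -51.47 + j97.21 V.
Step 5 — Current: I = V / Z = -0.000225 - j0.0001186 A = 0.0002543∠-152.2° A.
Step 6 — Complex power: S = V·I* = 5.091e-05 - j0.02798 VA.
Step 7 — Real power: P = Re(S) = 5.091e-05 W.
Step 8 — Reactive power: Q = Im(S) = -0.02798 VAR.
Step 9 — Apparent power: |S| = 0.02798 VA.
Step 10 — Power factor: PF = P/|S| = 0.00182 (leading).

(a) P = 5.091e-05 W  (b) Q = -0.02798 VAR  (c) S = 0.02798 VA  (d) PF = 0.00182 (leading)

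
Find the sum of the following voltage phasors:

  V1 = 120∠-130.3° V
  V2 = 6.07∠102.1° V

Step 1 — Convert each phasor to rectangular form:
  V1 = 120·(cos(-130.3°) + j·sin(-130.3°)) = -77.61 - j91.52 V
  V2 = 6.07·(cos(102.1°) + j·sin(102.1°)) = -1.272 + j5.935 V
Step 2 — Sum components: V_total = -78.89 - j85.59 V.
Step 3 — Convert to polar: |V_total| = 116.4 V, ∠V_total = -132.7°.

V_total = 116.4∠-132.7° V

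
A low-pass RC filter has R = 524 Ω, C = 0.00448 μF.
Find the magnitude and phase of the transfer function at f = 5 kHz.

Step 1 — Angular frequency: ω = 2π·5000 = 3.142e+04 rad/s.
Step 2 — Transfer function: H(jω) = 1/(1 + jωRC).
Step 3 — Denominator: 1 + jωRC = 1 + j·3.142e+04·524·4.48e-09 = 1 + j0.07375.
Step 4 — H = 0.9946 - j0.07335.
Step 5 — Magnitude: |H| = 0.9973 (-0.0 dB); phase: φ = -4.2°.

|H| = 0.9973 (-0.0 dB), φ = -4.2°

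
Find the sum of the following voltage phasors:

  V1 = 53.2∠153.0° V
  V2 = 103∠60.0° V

Step 1 — Convert each phasor to rectangular form:
  V1 = 53.2·(cos(153.0°) + j·sin(153.0°)) = -47.4 + j24.15 V
  V2 = 103·(cos(60.0°) + j·sin(60.0°)) = 51.5 + j89.2 V
Step 2 — Sum components: V_total = 4.098 + j113.4 V.
Step 3 — Convert to polar: |V_total| = 113.4 V, ∠V_total = 87.9°.

V_total = 113.4∠87.9° V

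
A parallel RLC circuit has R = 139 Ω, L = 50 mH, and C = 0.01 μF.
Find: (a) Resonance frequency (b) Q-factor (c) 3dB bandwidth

Step 1 — Resonance: ω₀ = 1/√(LC) = 1/√(0.05·1e-08) = 4.472e+04 rad/s.
Step 2 — f₀ = ω₀/(2π) = 7118 Hz.
Step 3 — Parallel Q: Q = R/(ω₀L) = 139/(4.472e+04·0.05) = 0.06216.
Step 4 — Bandwidth: Δω = ω₀/Q = 7.194e+05 rad/s; BW = Δω/(2π) = 1.145e+05 Hz.

(a) f₀ = 7118 Hz  (b) Q = 0.06216  (c) BW = 1.145e+05 Hz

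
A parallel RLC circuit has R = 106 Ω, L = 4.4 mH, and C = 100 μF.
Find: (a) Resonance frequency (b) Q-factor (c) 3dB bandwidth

Step 1 — Resonance: ω₀ = 1/√(LC) = 1/√(0.0044·0.0001) = 1508 rad/s.
Step 2 — f₀ = ω₀/(2π) = 239.9 Hz.
Step 3 — Parallel Q: Q = R/(ω₀L) = 106/(1508·0.0044) = 15.98.
Step 4 — Bandwidth: Δω = ω₀/Q = 94.34 rad/s; BW = Δω/(2π) = 15.01 Hz.

(a) f₀ = 239.9 Hz  (b) Q = 15.98  (c) BW = 15.01 Hz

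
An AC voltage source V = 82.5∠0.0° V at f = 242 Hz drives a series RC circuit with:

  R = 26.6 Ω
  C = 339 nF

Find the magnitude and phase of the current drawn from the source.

Step 1 — Angular frequency: ω = 2π·f = 2π·242 = 1521 rad/s.
Step 2 — Component impedances:
  R: Z = R = 26.6 Ω
  C: Z = 1/(jωC) = -j/(ω·C) = 0 - j1940 Ω
Step 3 — Series combination: Z_total = R + C = 26.6 - j1940 Ω = 1940∠-89.2° Ω.
Step 4 — Source phasor: V = 82.5∠0.0° V = 82.5 V.
Step 5 — Ohm's law: I = V / Z_total = (82.5) / (26.6 - j1940) = 0.000583 + j0.04252 A.
Step 6 — Convert to polar: |I| = 0.04252 A, ∠I = 89.2°.

I = 0.04252∠89.2° A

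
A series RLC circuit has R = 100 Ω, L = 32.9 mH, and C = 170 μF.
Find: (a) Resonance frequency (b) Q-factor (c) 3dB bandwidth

Step 1 — Resonance: ω₀ = 1/√(LC) = 1/√(0.0329·0.00017) = 422.8 rad/s.
Step 2 — f₀ = ω₀/(2π) = 67.3 Hz.
Step 3 — Series Q: Q = ω₀L/R = 422.8·0.0329/100 = 0.1391.
Step 4 — Bandwidth: Δω = ω₀/Q = 3040 rad/s; BW = Δω/(2π) = 483.8 Hz.

(a) f₀ = 67.3 Hz  (b) Q = 0.1391  (c) BW = 483.8 Hz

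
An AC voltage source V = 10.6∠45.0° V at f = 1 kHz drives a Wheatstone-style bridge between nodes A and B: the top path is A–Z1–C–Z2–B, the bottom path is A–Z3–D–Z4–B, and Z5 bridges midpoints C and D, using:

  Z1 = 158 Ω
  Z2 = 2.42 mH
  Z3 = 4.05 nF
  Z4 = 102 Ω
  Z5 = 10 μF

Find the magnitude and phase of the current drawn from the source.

Step 1 — Angular frequency: ω = 2π·f = 2π·1000 = 6283 rad/s.
Step 2 — Component impedances:
  Z1: Z = R = 158 Ω
  Z2: Z = jωL = j·6283·0.00242 = 0 + j15.21 Ω
  Z3: Z = 1/(jωC) = -j/(ω·C) = 0 - j3.93e+04 Ω
  Z4: Z = R = 102 Ω
  Z5: Z = 1/(jωC) = -j/(ω·C) = 0 - j15.92 Ω
Step 3 — Bridge requires nodal analysis (the Z5 bridge couples midpoints C and D, so the two paths cannot be reduced to a simple series/parallel combination). Setting node B to ground and injecting 1 A at node A, the 3-node admittance system at A, C, D solves to V_A = Z_AB = 160.3 + j14.57 Ω = 160.9∠5.2° Ω.
Step 4 — Source phasor: V = 10.6∠45.0° V = 7.495 + j7.495 V.
Step 5 — Ohm's law: I = V / Z_total = (7.495 + j7.495) / (160.3 + j14.57) = 0.0506 + j0.04217 A.
Step 6 — Convert to polar: |I| = 0.06587 A, ∠I = 39.8°.

I = 0.06587∠39.8° A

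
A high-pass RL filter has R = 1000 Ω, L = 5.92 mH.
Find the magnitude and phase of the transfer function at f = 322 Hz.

Step 1 — Angular frequency: ω = 2π·322 = 2023 rad/s.
Step 2 — Transfer function: H(jω) = jωL/(R + jωL).
Step 3 — Numerator jωL = j·11.98; denominator R + jωL = 1000 + j11.98.
Step 4 — H = 0.0001434 + j0.01198.
Step 5 — Magnitude: |H| = 0.01198 (-38.4 dB); phase: φ = 89.3°.

|H| = 0.01198 (-38.4 dB), φ = 89.3°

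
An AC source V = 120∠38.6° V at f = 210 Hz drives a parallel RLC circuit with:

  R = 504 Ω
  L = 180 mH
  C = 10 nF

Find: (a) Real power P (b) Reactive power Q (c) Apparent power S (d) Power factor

Step 1 — Angular frequency: ω = 2π·f = 2π·210 = 1319 rad/s.
Step 2 — Component impedances:
  R: Z = R = 504 Ω
  L: Z = jωL = j·1319·0.18 = 0 + j237.5 Ω
  C: Z = 1/(jωC) = -j/(ω·C) = 0 - j7.579e+04 Ω
Step 3 — Parallel combination: 1/Z_total = 1/R + 1/L + 1/C; Z_total = 92.06 + j194.7 Ω = 215.4∠64.7° Ω.
Step 4 — Source phasor: V = 120∠38.6° V = 93.78 + j74.87 V.
Step 5 — Current: I = V / Z = 0.5003 - j0.2451 A = 0.5571∠-26.1° A.
Step 6 — Complex power: S = V·I* = 28.57 + j60.44 VA.
Step 7 — Real power: P = Re(S) = 28.57 W.
Step 8 — Reactive power: Q = Im(S) = 60.44 VAR.
Step 9 — Apparent power: |S| = 66.85 VA.
Step 10 — Power factor: PF = P/|S| = 0.4274 (lagging).

(a) P = 28.57 W  (b) Q = 60.44 VAR  (c) S = 66.85 VA  (d) PF = 0.4274 (lagging)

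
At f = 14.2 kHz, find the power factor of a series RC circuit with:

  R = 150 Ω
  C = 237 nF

Step 1 — Angular frequency: ω = 2π·f = 2π·1.42e+04 = 8.922e+04 rad/s.
Step 2 — Component impedances:
  R: Z = R = 150 Ω
  C: Z = 1/(jωC) = -j/(ω·C) = 0 - j47.29 Ω
Step 3 — Series combination: Z_total = R + C = 150 - j47.29 Ω = 157.3∠-17.5° Ω.
Step 4 — Power factor: PF = cos(φ) = Re(Z)/|Z| = 150/157.28 = 0.9537.
Step 5 — Type: Im(Z) = -47.29 ⇒ leading (phase φ = -17.5°).

PF = 0.9537 (leading, φ = -17.5°)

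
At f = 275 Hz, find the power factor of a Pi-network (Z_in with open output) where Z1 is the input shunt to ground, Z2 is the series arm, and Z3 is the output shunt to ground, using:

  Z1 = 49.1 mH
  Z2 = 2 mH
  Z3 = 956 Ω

Step 1 — Angular frequency: ω = 2π·f = 2π·275 = 1728 rad/s.
Step 2 — Component impedances:
  Z1: Z = jωL = j·1728·0.0491 = 0 + j84.84 Ω
  Z2: Z = jωL = j·1728·0.002 = 0 + j3.456 Ω
  Z3: Z = R = 956 Ω
Step 3 — With open output, the series arm Z2 and the output shunt Z3 appear in series to ground: Z2 + Z3 = 956 + j3.456 Ω.
Step 4 — Parallel with input shunt Z1: Z_in = Z1 || (Z2 + Z3) = 7.465 + j84.15 Ω = 84.48∠84.9° Ω.
Step 5 — Power factor: PF = cos(φ) = Re(Z)/|Z| = 7.4652/84.48 = 0.08837.
Step 6 — Type: Im(Z) = 84.15 ⇒ lagging (phase φ = 84.9°).

PF = 0.08837 (lagging, φ = 84.9°)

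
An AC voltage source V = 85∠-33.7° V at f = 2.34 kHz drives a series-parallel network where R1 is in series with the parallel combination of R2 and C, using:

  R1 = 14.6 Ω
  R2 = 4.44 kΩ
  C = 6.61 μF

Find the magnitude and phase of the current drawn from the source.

Step 1 — Angular frequency: ω = 2π·f = 2π·2340 = 1.47e+04 rad/s.
Step 2 — Component impedances:
  R1: Z = R = 14.6 Ω
  R2: Z = R = 4440 Ω
  C: Z = 1/(jωC) = -j/(ω·C) = 0 - j10.29 Ω
Step 3 — Parallel branch: R2 || C = 1/(1/R2 + 1/C) = 0.02385 - j10.29 Ω.
Step 4 — Series with R1: Z_total = R1 + (R2 || C) = 14.62 - j10.29 Ω = 17.88∠-35.1° Ω.
Step 5 — Source phasor: V = 85∠-33.7° V = 70.72 - j47.16 V.
Step 6 — Ohm's law: I = V / Z_total = (70.72 - j47.16) / (14.62 - j10.29) = 4.752 + j0.1187 A.
Step 7 — Convert to polar: |I| = 4.754 A, ∠I = 1.4°.

I = 4.754∠1.4° A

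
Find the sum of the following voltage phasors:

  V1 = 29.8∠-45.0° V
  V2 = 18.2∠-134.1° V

Step 1 — Convert each phasor to rectangular form:
  V1 = 29.8·(cos(-45.0°) + j·sin(-45.0°)) = 21.07 - j21.07 V
  V2 = 18.2·(cos(-134.1°) + j·sin(-134.1°)) = -12.67 - j13.07 V
Step 2 — Sum components: V_total = 8.406 - j34.14 V.
Step 3 — Convert to polar: |V_total| = 35.16 V, ∠V_total = -76.2°.

V_total = 35.16∠-76.2° V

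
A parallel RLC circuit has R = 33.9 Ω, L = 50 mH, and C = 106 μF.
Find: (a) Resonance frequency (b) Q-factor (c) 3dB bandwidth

Step 1 — Resonance: ω₀ = 1/√(LC) = 1/√(0.05·0.000106) = 434.4 rad/s.
Step 2 — f₀ = ω₀/(2π) = 69.13 Hz.
Step 3 — Parallel Q: Q = R/(ω₀L) = 33.9/(434.4·0.05) = 1.561.
Step 4 — Bandwidth: Δω = ω₀/Q = 278.3 rad/s; BW = Δω/(2π) = 44.29 Hz.

(a) f₀ = 69.13 Hz  (b) Q = 1.561  (c) BW = 44.29 Hz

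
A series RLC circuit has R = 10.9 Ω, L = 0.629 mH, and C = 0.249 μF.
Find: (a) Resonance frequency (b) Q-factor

Step 1 — Resonance condition Im(Z)=0 gives ω₀ = 1/√(LC).
Step 2 — ω₀ = 1/√(0.000629·2.49e-07) = 7.991e+04 rad/s.
Step 3 — f₀ = ω₀/(2π) = 1.272e+04 Hz.
Step 4 — Series Q: Q = ω₀L/R = 7.991e+04·0.000629/10.9 = 4.611.

(a) f₀ = 1.272e+04 Hz  (b) Q = 4.611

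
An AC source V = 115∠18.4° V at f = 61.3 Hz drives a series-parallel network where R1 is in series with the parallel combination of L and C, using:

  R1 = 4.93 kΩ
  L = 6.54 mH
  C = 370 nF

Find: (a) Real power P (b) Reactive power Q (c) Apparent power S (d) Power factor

Step 1 — Angular frequency: ω = 2π·f = 2π·61.3 = 385.2 rad/s.
Step 2 — Component impedances:
  R1: Z = R = 4930 Ω
  L: Z = jωL = j·385.2·0.00654 = 0 + j2.519 Ω
  C: Z = 1/(jωC) = -j/(ω·C) = 0 - j7017 Ω
Step 3 — Parallel branch: L || C = 1/(1/L + 1/C) = 0 + j2.52 Ω.
Step 4 — Series with R1: Z_total = R1 + (L || C) = 4930 + j2.52 Ω = 4930∠0.0° Ω.
Step 5 — Source phasor: V = 115∠18.4° V = 109.1 + j36.3 V.
Step 6 — Current: I = V / Z = 0.02214 + j0.007352 A = 0.02333∠18.4° A.
Step 7 — Complex power: S = V·I* = 2.683 + j0.001371 VA.
Step 8 — Real power: P = Re(S) = 2.683 W.
Step 9 — Reactive power: Q = Im(S) = 0.001371 VAR.
Step 10 — Apparent power: |S| = 2.683 VA.
Step 11 — Power factor: PF = P/|S| = 1 (lagging).

(a) P = 2.683 W  (b) Q = 0.001371 VAR  (c) S = 2.683 VA  (d) PF = 1 (lagging)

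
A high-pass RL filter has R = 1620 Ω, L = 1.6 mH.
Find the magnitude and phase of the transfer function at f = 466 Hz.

Step 1 — Angular frequency: ω = 2π·466 = 2928 rad/s.
Step 2 — Transfer function: H(jω) = jωL/(R + jωL).
Step 3 — Numerator jωL = j·4.685; denominator R + jωL = 1620 + j4.685.
Step 4 — H = 8.363e-06 + j0.002892.
Step 5 — Magnitude: |H| = 0.002892 (-50.8 dB); phase: φ = 89.8°.

|H| = 0.002892 (-50.8 dB), φ = 89.8°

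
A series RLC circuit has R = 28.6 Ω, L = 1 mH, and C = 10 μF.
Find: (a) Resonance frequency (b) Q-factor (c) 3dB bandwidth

Step 1 — Resonance condition Im(Z)=0 gives ω₀ = 1/√(LC).
Step 2 — ω₀ = 1/√(0.001·1e-05) = 1e+04 rad/s.
Step 3 — f₀ = ω₀/(2π) = 1592 Hz.
Step 4 — Series Q: Q = ω₀L/R = 1e+04·0.001/28.6 = 0.3497.
Step 5 — 3dB bandwidth: Δω = ω₀/Q = 2.86e+04 rad/s; BW = Δω/(2π) = 4552 Hz.

(a) f₀ = 1592 Hz  (b) Q = 0.3497  (c) BW = 4552 Hz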